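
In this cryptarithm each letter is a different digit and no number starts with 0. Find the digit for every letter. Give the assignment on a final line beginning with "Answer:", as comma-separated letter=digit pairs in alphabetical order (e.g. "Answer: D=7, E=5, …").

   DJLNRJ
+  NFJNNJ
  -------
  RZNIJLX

Step 1. [R] R is the leading digit of a 7-digit sum of two 6-digit numbers; the final carry is exactly 1 ⇒ R=1.
Step 2. [col 1: J + J ≡ X (mod 10)] column 1 (J + J ≡ X (mod 10), carry-in 0) doesn't pin X yet; pick X=4 and continue ⇒ X=4.
Step 3. [col 1: J + J ≡ X (mod 10)] J=2 is one option consistent with column 1 (J + J ≡ X (mod 10), carry-in 0) — take it. So J=2.
Step 4. [col 2: R + N ≡ L (mod 10)] several values work for N in column 2 (R + N ≡ L (mod 10), carry-in 0); try N=6, so N=6.
Step 5. [col 2: R + N ≡ L (mod 10)] in column 2 we have R+N≡L with carry-in 0; given R=1, N=6 and digits 1,2,4,6 already taken and all letters distinct, that pins L to 7, so L=7.
Step 6. [col 4: L + J ≡ I (mod 10)] column 4 reads L+J+carry(1)=I with L=7, J=2; with digits 1,2,4,6,7 already taken and all letters distinct, the only value for I is 0. So I=0.
Step 7. [col 5: J + F ≡ N (mod 10)] from column 5 (J=2, N=6, carry-in 1, digits 0,1,2,4,6,7 already taken and all letters distinct): F must equal 3, so F=3.
Step 8. [col 6: D + N ≡ Z (mod 10)] in column 6 we have D+N≡Z with carry-in 0; given N=6 and digits 0,1,2,3,4,6,7 already taken and all letters distinct, that pins Z to 5, so Z=5.
Step 9. [col 6: D + N ≡ Z (mod 10)] column 6: given N=6, Z=5, carry-in 0, and digits 0,1,2,3,4,5,6,7 already taken and all letters distinct, D+N≡Z (mod 10) forces D=9. So D=9.

Answer: D=9, F=3, I=0, J=2, L=7, N=6, R=1, X=4, Z=5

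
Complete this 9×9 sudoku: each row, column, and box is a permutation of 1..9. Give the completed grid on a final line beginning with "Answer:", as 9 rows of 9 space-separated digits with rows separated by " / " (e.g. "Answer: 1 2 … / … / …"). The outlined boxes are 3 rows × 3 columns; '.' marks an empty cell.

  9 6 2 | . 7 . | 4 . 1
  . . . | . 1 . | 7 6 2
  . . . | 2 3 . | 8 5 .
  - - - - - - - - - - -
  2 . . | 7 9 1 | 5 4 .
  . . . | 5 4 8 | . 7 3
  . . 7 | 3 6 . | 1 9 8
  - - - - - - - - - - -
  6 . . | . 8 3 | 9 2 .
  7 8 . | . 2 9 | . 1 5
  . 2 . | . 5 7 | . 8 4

Step 1. [r2c1∈{3,4,5,8}] across col 1, 8 lands solely at r2c1, so r2c1=8.
Step 2. [r9c1∈{1,3}] 3 has one home in col 1: r9c1 ⇒ r9c1=3.
Step 3. [r8c3∈{4}] r8c3 has the single candidate 4, so r8c3=4.
Step 4. [r3c3∈{1}] nothing but 1 survives at r3c3 ⇒ r3c3=1.
Step 5. [r3c1∈{4}] r3c1 is down to just 4. So r3c1=4.
Step 6. [r7c2∈{1,5}] across box 7, 1 lands solely at r7c2, so r7c2=1.
Step 7. [r9c7∈{6}] nothing but 6 survives at r9c7. So r9c7=6.
Step 8. [r4c2∈{3}] r4c2 has the single candidate 3. So r4c2=3.
Step 9. [r2c2∈{5}] r2c2's peers cover all but 5 ⇒ r2c2=5.
Step 10. [r5c3∈{6,9}] in row 5, 6 fits only at r5c3 ⇒ r5c3=6.
Step 11. [r2c6∈{4}] r2c6 is down to just 4, so r2c6=4.
Step 12. [r7c3∈{5}] r7c3's peers cover all but 5. So r7c3=5.
Step 13. [r6c2∈{4}] nothing but 4 survives at r6c2, so r6c2=4.
Step 14. [r4c9∈{6}] only 6 remains possible at r4c9, so r4c9=6.
Step 15. [r9c4∈{1}] nothing but 1 survives at r9c4. So r9c4=1.
Step 16. [r2c3∈{3}] r2c3 has the single candidate 3, so r2c3=3.
Step 17. [r8c7∈{3}] r8c7's peers cover all but 3, so r8c7=3.
Step 18. [r8c4∈{6}] only 6 remains possible at r8c4. So r8c4=6.
Step 19. [r5c7∈{2}] r5c7 has the single candidate 2, so r5c7=2.
Step 20. [r1c4∈{8}] nothing but 8 survives at r1c4 ⇒ r1c4=8.
Step 21. [r4c3∈{8}] r4c3's peers cover all but 8. So r4c3=8.
Step 22. [r5c1∈{1}] only 1 remains possible at r5c1, so r5c1=1.
Step 23. [r6c1∈{5}] r6c1 has the single candidate 5 ⇒ r6c1=5.
Step 24. [r3c2∈{7}] only 7 remains possible at r3c2. So r3c2=7.
Step 25. [r3c6∈{6}] nothing but 6 survives at r3c6 ⇒ r3c6=6.
Step 26. [r1c6∈{5}] r1c6 has the single candidate 5. So r1c6=5.
Step 27. [r1c8∈{3}] r1c8 has the single candidate 3. So r1c8=3.
Step 28. [r7c9∈{7}] r7c9's peers cover all but 7, so r7c9=7.
Step 29. [r7c4∈{4}] r7c4 has the single candidate 4 ⇒ r7c4=4.
Step 30. [r9c3∈{9}] r9c3 is down to just 9. So r9c3=9.
Step 31. [r5c2∈{9}] nothing but 9 survives at r5c2. So r5c2=9.
Step 32. [r2c4∈{9}] only 9 remains possible at r2c4, so r2c4=9.
Step 33. [r6c6∈{2}] r6c6 is down to just 2. So r6c6=2.
Step 34. [r3c9∈{9}] r3c9 has the single candidate 9, so r3c9=9.

Answer: 9 6 2 8 7 5 4 3 1 / 8 5 3 9 1 4 7 6 2 / 4 7 1 2 3 6 8 5 9 / 2 3 8 7 9 1 5 4 6 / 1 9 6 5 4 8 2 7 3 / 5 4 7 3 6 2 1 9 8 / 6 1 5 4 8 3 9 2 7 / 7 8 4 6 2 9 3 1 5 / 3 2 9 1 5 7 6 8 4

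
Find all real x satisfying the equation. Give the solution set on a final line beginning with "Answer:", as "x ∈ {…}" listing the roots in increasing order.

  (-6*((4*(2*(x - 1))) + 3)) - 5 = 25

Step 1. [(-6*((4*(2*(x - 1))) + 3)) - 5 = 25] peel the -5: add 5 from each side ⇒ sub: -6*((4*(2*(x - 1))) + 3) = 30.
Step 2. [-6*((4*(2*(x - 1))) + 3) = 30] LHS = -6·(…); ÷-6 both sides ⇒ div: (4*(2*(x - 1))) + 3 = -5.
Step 3. [(4*(2*(x - 1))) + 3 = -5] +3 is outermost — subtract 3 both sides. So sub: 4*(2*(x - 1)) = -8.
Step 4. [4*(2*(x - 1)) = -8] leading coefficient 4: divide by 4. So div: 2*(x - 1) = -2.
Step 5. [2*(x - 1) = -2] leading coefficient 2: divide by 2 ⇒ div: x - 1 = -1.
Step 6. [x - 1 = -1] the outer -1 inverts by adding 1. So sub: x = 0.

Answer: x ∈ {0}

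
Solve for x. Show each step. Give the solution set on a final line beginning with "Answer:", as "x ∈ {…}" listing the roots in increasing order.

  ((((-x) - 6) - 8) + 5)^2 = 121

Step 1. [((((-x) - 6) - 8) + 5)^2 = 121] √ both sides: 121 ≥ 0 gives two branches. So sqrt: (((-x) - 6) - 8) + 5 = 11 or -11.
Step 2. [(((-x) - 6) - 8) + 5 = 11 or -11] 5 comes off first (subtract 5), so sub: ((-x) - 6) - 8 = 6 or -16.
Step 3. [((-x) - 6) - 8 = 6 or -16] peel the -8: add 8 from each side. So sub: (-x) - 6 = 14 or -8.
Step 4. [(-x) - 6 = 14 or -8] the outer -6 inverts by adding 6. So sub: -x = 20 or -2.
Step 5. [-x = 20 or -2] flip signs both sides ⇒ neg: x = -20 or 2.

Answer: x ∈ {-20, 2}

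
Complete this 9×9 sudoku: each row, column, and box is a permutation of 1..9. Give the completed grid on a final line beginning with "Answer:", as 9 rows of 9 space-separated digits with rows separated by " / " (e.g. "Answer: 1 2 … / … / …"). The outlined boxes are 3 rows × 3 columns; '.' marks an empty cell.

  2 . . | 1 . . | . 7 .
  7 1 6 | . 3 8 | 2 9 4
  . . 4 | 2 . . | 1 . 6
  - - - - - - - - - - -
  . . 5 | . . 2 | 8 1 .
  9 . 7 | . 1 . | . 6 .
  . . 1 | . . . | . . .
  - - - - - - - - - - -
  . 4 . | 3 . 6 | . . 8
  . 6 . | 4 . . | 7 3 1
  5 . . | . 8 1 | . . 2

Step 1. [r4c2∈{3}] r4c2 has the single candidate 3. So r4c2=3.
Step 2. [r7c5∈{2,5,7,9}] in row 7, 7 fits only at r7c5. So r7c5=7.
Step 3. [r9c4∈{9}] r9c4 has the single candidate 9 ⇒ r9c4=9.
Step 4. [r2c4∈{5}] r2c4's peers cover all but 5 ⇒ r2c4=5.
Step 5. [r3c5∈{9}] r3c5's peers cover all but 9, so r3c5=9.
Step 6. [r6c6∈{3,4,5,7,9}] in col 6, 9 fits only at r6c6 ⇒ r6c6=9.
Step 7. [r8c3∈{2,8,9}] in row 8, 9 fits only at r8c3. So r8c3=9.
Step 8. [r5c6∈{3,4,5}] in col 6, 3 fits only at r5c6. So r5c6=3.
Step 9. [r6c5∈{4,5,6}] r6c5 is the only open cell in box 5 admitting 5. So r6c5=5.
Step 10. [r1c3∈{3,8}] 8 has one home in col 3: r1c3. So r1c3=8.
Step 11. [r5c7∈{4,5}] r5c7 is the only open cell in row 5 admitting 4 ⇒ r5c7=4.
Step 12. [r4c5∈{4,6}] r4c5 is the only open cell in box 5 admitting 4, so r4c5=4.
Step 13. [r3c2∈{5}] r3c2 is down to just 5, so r3c2=5.
Step 14. [r5c2∈{2,8}] in row 5, 2 fits only at r5c2, so r5c2=2.
Step 15. [r6c1∈{4,6,8}] r6c1 is the only open cell in row 6 admitting 4, so r6c1=4.
Step 16. [r6c4∈{6,7,8}] 6 has one home in row 6: r6c4. So r6c4=6.
Step 17. [r6c7∈{3}] r6c7's peers cover all but 3. So r6c7=3.
Step 18. [r1c7∈{5}] r1c7 has the single candidate 5, so r1c7=5.
Step 19. [r6c9∈{7}] r6c9 has the single candidate 7 ⇒ r6c9=7.
Step 20. [r8c1∈{8}] r8c1 is down to just 8 ⇒ r8c1=8.
Step 21. [r6c8∈{2}] only 2 remains possible at r6c8 ⇒ r6c8=2.
Step 22. [r1c6∈{4}] nothing but 4 survives at r1c6 ⇒ r1c6=4.
Step 23. [r7c1∈{1}] r7c1 is down to just 1. So r7c1=1.
Step 24. [r3c8∈{8}] r3c8 has the single candidate 8, so r3c8=8.
Step 25. [r9c7∈{6}] r9c7's peers cover all but 6. So r9c7=6.
Step 26. [r5c9∈{5}] only 5 remains possible at r5c9. So r5c9=5.
Step 27. [r7c3∈{2}] r7c3's peers cover all but 2. So r7c3=2.
Step 28. [r5c4∈{8}] r5c4's peers cover all but 8. So r5c4=8.
Step 29. [r7c7∈{9}] r7c7 has the single candidate 9 ⇒ r7c7=9.
Step 30. [r1c5∈{6}] nothing but 6 survives at r1c5. So r1c5=6.
Step 31. [r1c2∈{9}] r1c2 has the single candidate 9 ⇒ r1c2=9.
Step 32. [r7c8∈{5}] only 5 remains possible at r7c8 ⇒ r7c8=5.
Step 33. [r9c2∈{7}] r9c2 is down to just 7 ⇒ r9c2=7.
Step 34. [r6c2∈{8}] r6c2 is down to just 8. So r6c2=8.
Step 35. [r9c3∈{3}] r9c3 has the single candidate 3 ⇒ r9c3=3.
Step 36. [r8c6∈{5}] r8c6 has the single candidate 5 ⇒ r8c6=5.
Step 37. [r4c4∈{7}] only 7 remains possible at r4c4. So r4c4=7.
Step 38. [r3c1∈{3}] r3c1 has the single candidate 3. So r3c1=3.
Step 39. [r9c8∈{4}] only 4 remains possible at r9c8. So r9c8=4.
Step 40. [r1c9∈{3}] only 3 remains possible at r1c9, so r1c9=3.
Step 41. [r4c9∈{9}] only 9 remains possible at r4c9, so r4c9=9.
Step 42. [r3c6∈{7}] r3c6 is down to just 7. So r3c6=7.
Step 43. [r8c5∈{2}] r8c5 is down to just 2, so r8c5=2.
Step 44. [r4c1∈{6}] only 6 remains possible at r4c1, so r4c1=6.

Answer: 2 9 8 1 6 4 5 7 3 / 7 1 6 5 3 8 2 9 4 / 3 5 4 2 9 7 1 8 6 / 6 3 5 7 4 2 8 1 9 / 9 2 7 8 1 3 4 6 5 / 4 8 1 6 5 9 3 2 7 / 1 4 2 3 7 6 9 5 8 / 8 6 9 4 2 5 7 3 1 / 5 7 3 9 8 1 6 4 2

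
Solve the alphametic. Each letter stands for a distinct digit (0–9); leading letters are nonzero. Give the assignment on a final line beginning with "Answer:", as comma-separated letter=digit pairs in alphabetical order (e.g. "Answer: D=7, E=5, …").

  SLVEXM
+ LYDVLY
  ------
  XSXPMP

Step 1. [col 1: M + Y ≡ P (mod 10)] Y=1 is one option consistent with column 1 (M + Y ≡ P (mod 10), carry-in 0) — take it. So Y=1.
Step 2. [col 1: M + Y ≡ P (mod 10)] P=0 is one option consistent with column 1 (M + Y ≡ P (mod 10), carry-in 0) — take it ⇒ P=0.
Step 3. [col 1: M + Y ≡ P (mod 10)] from column 1 (Y=1, P=0, carry-in 0, digits 0,1 already taken and all letters distinct): M must equal 9. So M=9.
Step 4. [col 2: X + L ≡ M (mod 10)] column 2 (X + L ≡ M (mod 10), carry-in 1) doesn't pin X yet; pick X=6 and continue. So X=6.
Step 5. [col 2: X + L ≡ M (mod 10)] in column 2 we have X+L≡M with carry-in 1; given X=6, M=9 and digits 0,1,6,9 already taken and all letters distinct, that pins L to 2. So L=2.
Step 6. [col 3: E + V ≡ P (mod 10)] several values work for V in column 3 (E + V ≡ P (mod 10), carry-in 0); try V=7 ⇒ V=7.
Step 7. [col 3: E + V ≡ P (mod 10)] in column 3 we have E+V≡P with carry-in 0; given V=7, P=0 and digits 0,1,2,6,7,9 already taken and all letters distinct, that pins E to 3. So E=3.
Step 8. [col 4: V + D ≡ X (mod 10)] column 4 reads V+D+carry(1)=X with V=7, X=6; with digits 0,1,2,3,6,7,9 already taken and all letters distinct, the only value for D is 8 ⇒ D=8.
Step 9. [col 5: L + Y ≡ S (mod 10)] from column 5 (L=2, Y=1, carry-in 1, digits 0,1,2,3,6,7,8,9 already taken and all letters distinct): S must equal 4. So S=4.

Answer: D=8, E=3, L=2, M=9, P=0, S=4, V=7, X=6, Y=1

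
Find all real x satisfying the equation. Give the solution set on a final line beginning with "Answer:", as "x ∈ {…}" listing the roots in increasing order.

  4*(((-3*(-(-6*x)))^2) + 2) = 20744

Step 1. [4*(((-3*(-(-6*x)))^2) + 2) = 20744] divide by the outer 4 ⇒ div: ((-3*(-(-6*x)))^2) + 2 = 5186.
Step 2. [((-3*(-(-6*x)))^2) + 2 = 5186] the outer +2 inverts by subtracting 2. So sub: (-3*(-(-6*x)))^2 = 5184.
Step 3. [(-3*(-(-6*x)))^2 = 5184] 5184 ≥ 0, LHS is (·)² — take ±√, so sqrt: -3*(-(-6*x)) = 72 or -72.
Step 4. [-3*(-(-6*x)) = 72 or -72] LHS = -3·(…); ÷-3 both sides, so div: -(-6*x) = -24 or 24.
Step 5. [-(-6*x) = -24 or 24] flip signs both sides. So neg: -6*x = 24 or -24.
Step 6. [-6*x = 24 or -24] divide by the outer -6. So div: x = -4 or 4.

Answer: x ∈ {-4, 4}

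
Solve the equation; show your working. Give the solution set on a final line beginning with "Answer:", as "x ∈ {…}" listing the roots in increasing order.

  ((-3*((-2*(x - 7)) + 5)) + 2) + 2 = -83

Step 1. [((-3*((-2*(x - 7)) + 5)) + 2) + 2 = -83] +2 is outermost — subtract 2 both sides, so sub: (-3*((-2*(x - 7)) + 5)) + 2 = -85.
Step 2. [(-3*((-2*(x - 7)) + 5)) + 2 = -85] subtract 2: x sits inside (… + 2). So sub: -3*((-2*(x - 7)) + 5) = -87.
Step 3. [-3*((-2*(x - 7)) + 5) = -87] leading coefficient -3: divide by -3, so div: (-2*(x - 7)) + 5 = 29.
Step 4. [(-2*(x - 7)) + 5 = 29] +5 is outermost — subtract 5 both sides, so sub: -2*(x - 7) = 24.
Step 5. [-2*(x - 7) = 24] -2 out front; divide by -2, so div: x - 7 = -12.
Step 6. [x - 7 = -12] the outer -7 inverts by adding 7, so sub: x = -5.

Answer: x ∈ {-5}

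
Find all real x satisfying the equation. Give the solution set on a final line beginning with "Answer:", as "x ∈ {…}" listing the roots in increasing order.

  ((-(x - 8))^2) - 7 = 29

Step 1. [((-(x - 8))^2) - 7 = 29] the outer -7 inverts by adding 7 ⇒ sub: (-(x - 8))^2 = 36.
Step 2. [(-(x - 8))^2 = 36] LHS squared, RHS 36 ≥ 0: apply √ (±), so sqrt: -(x - 8) = 6 or -6.
Step 3. [-(x - 8) = 6 or -6] LHS negated; negate both sides. So neg: x - 8 = -6 or 6.
Step 4. [x - 8 = -6 or 6] -8 is outermost — add 8 both sides, so sub: x = 2 or 14.

Answer: x ∈ {2, 14}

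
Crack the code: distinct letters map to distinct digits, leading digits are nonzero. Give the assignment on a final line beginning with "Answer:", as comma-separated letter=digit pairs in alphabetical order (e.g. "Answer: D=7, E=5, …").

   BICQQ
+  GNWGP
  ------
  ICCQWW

Step 1. [col 1: Q + P ≡ W (mod 10)] no forcing yet in column 1 (carry-in 0); W=0 is free and consistent — try it, so W=0.
Step 2. [col 1: Q + P ≡ W (mod 10)] no forcing yet in column 1 (carry-in 0); Q=4 is free and consistent — try it ⇒ Q=4.
Step 3. [I] the sum has 6 digits but both addends have 5; that extra leading digit I is the final carry, namely 1 ⇒ I=1.
Step 4. [col 1: Q + P ≡ W (mod 10)] column 1: given Q=4, W=0, carry-in 0, and digits 0,1,4 already taken and all letters distinct, Q+P≡W (mod 10) forces P=6. So P=6.
Step 5. [col 2: Q + G ≡ W (mod 10)] column 2: given Q=4, W=0, carry-in 1, and digits 0,1,4,6 already taken and all letters distinct, Q+G≡W (mod 10) forces G=5. So G=5.
Step 6. [col 3: C + W ≡ Q (mod 10)] in column 3 we have C+W≡Q with carry-in 1; given W=0, Q=4 and digits 0,1,4,5,6 already taken and all letters distinct, that pins C to 3, so C=3.
Step 7. [col 4: I + N ≡ C (mod 10)] in column 4 we have I+N≡C with carry-in 0; given I=1, C=3 and digits 0,1,3,4,5,6 already taken and all letters distinct, that pins N to 2. So N=2.
Step 8. [col 5: B + G ≡ C (mod 10)] in column 5 we have B+G≡C with carry-in 0; given G=5, C=3 and digits 0,1,2,3,4,5,6 already taken and all letters distinct, that pins B to 8, so B=8.

Answer: B=8, C=3, G=5, I=1, N=2, P=6, Q=4, W=0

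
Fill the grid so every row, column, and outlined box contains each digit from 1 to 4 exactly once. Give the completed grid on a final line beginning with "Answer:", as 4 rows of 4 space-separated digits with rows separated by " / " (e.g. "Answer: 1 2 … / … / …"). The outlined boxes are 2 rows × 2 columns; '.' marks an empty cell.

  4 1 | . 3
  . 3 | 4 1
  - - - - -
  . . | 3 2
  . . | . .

Step 1. [r4c1∈{1,2,3}] r4c1 is the only open cell in row 4 admitting 3. So r4c1=3.
Step 2. [r4c4∈{4}] r4c4 has the single candidate 4, so r4c4=4.
Step 3. [r4c2∈{2}] only 2 remains possible at r4c2, so r4c2=2.
Step 4. [r1c3∈{2}] r1c3 is down to just 2. So r1c3=2.
Step 5. [r3c2∈{4}] r3c2 has the single candidate 4, so r3c2=4.
Step 6. [r4c3∈{1}] r4c3's peers cover all but 1. So r4c3=1.
Step 7. [r3c1∈{1}] r3c1 has the single candidate 1, so r3c1=1.
Step 8. [r2c1∈{2}] only 2 remains possible at r2c1, so r2c1=2.

Answer: 4 1 2 3 / 2 3 4 1 / 1 4 3 2 / 3 2 1 4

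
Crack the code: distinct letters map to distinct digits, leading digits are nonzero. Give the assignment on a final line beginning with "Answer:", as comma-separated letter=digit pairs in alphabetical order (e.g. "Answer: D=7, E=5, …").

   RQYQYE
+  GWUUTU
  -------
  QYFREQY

Step 1. [col 1: E + U ≡ Y (mod 10)] several values work for Y in column 1 (E + U ≡ Y (mod 10), carry-in 0); try Y=6 ⇒ Y=6.
Step 2. [col 1: E + U ≡ Y (mod 10)] column 1 (E + U ≡ Y (mod 10), carry-in 0) doesn't pin E yet; pick E=4 and continue, so E=4.
Step 3. [Q] the sum has 7 digits but both addends have 6; that extra leading digit Q is the final carry, namely 1, so Q=1.
Step 4. [col 1: E + U ≡ Y (mod 10)] in column 1 we have E+U≡Y with carry-in 0; given E=4, Y=6 and digits 1,4,6 already taken and all letters distinct, that pins U to 2 ⇒ U=2.
Step 5. [col 2: Y + T ≡ Q (mod 10)] in column 2 we have Y+T≡Q with carry-in 0; given Y=6, Q=1 and digits 1,2,4,6 already taken and all letters distinct, that pins T to 5 ⇒ T=5.
Step 6. [col 4: Y + U ≡ R (mod 10)] from column 4 (Y=6, U=2, carry-in 0, digits 1,2,4,5,6 already taken and all letters distinct): R must equal 8, so R=8.
Step 7. [col 5: Q + W ≡ F (mod 10)] from column 5 (Q=1, carry-in 0, digits 1,2,4,5,6,8 already taken and all letters distinct): F must equal 0, so F=0.
Step 8. [col 5: Q + W ≡ F (mod 10)] in column 5 we have Q+W≡F with carry-in 0; given Q=1, F=0 and digits 0,1,2,4,5,6,8 already taken and all letters distinct, that pins W to 9. So W=9.
Step 9. [col 6: R + G ≡ Y (mod 10)] column 6: given R=8, Y=6, carry-in 1, and digits 0,1,2,4,5,6,8,9 already taken and all letters distinct, R+G≡Y (mod 10) forces G=7. So G=7.

Answer: E=4, F=0, G=7, Q=1, R=8, T=5, U=2, W=9, Y=6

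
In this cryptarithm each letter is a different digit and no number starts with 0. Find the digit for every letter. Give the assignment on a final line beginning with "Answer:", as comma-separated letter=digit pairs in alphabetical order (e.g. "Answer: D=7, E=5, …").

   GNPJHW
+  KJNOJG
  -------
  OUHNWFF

Step 1. [col 1: W + G ≡ F (mod 10)] column 1 (W + G ≡ F (mod 10), carry-in 0) doesn't pin W yet; pick W=3 and continue, so W=3.
Step 2. [col 1: W + G ≡ F (mod 10)] F=9 is one option consistent with column 1 (W + G ≡ F (mod 10), carry-in 0) — take it ⇒ F=9.
Step 3. [O] the sum has 7 digits but both addends have 6; that extra leading digit O is the final carry, namely 1. So O=1.
Step 4. [col 1: W + G ≡ F (mod 10)] column 1 reads W+G+carry(0)=F with W=3, F=9; with digits 1,3,9 already taken and all letters distinct, the only value for G is 6, so G=6.
Step 5. [col 2: H + J ≡ F (mod 10)] H=7 is one option consistent with column 2 (H + J ≡ F (mod 10), carry-in 0) — take it ⇒ H=7.
Step 6. [col 2: H + J ≡ F (mod 10)] in column 2 we have H+J≡F with carry-in 0; given H=7, F=9 and digits 1,3,6,7,9 already taken and all letters distinct, that pins J to 2, so J=2.
Step 7. [col 4: P + N ≡ N (mod 10)] from column 4 (nothing yet, carry-in 0, digits 1,2,3,6,7,9 already taken and all letters distinct): P must equal 0 ⇒ P=0.
Step 8. [col 4: P + N ≡ N (mod 10)] no forcing yet in column 4 (carry-in 0); N=5 is free and consistent — try it, so N=5.
Step 9. [col 6: G + K ≡ U (mod 10)] column 6 reads G+K+carry(0)=U with G=6; with digits 0,1,2,3,5,6,7,9 already taken and all letters distinct, the only value for K is 8. So K=8.
Step 10. [col 6: G + K ≡ U (mod 10)] in column 6 we have G+K≡U with carry-in 0; given G=6, K=8 and digits 0,1,2,3,5,6,7,8,9 already taken and all letters distinct, that pins U to 4 ⇒ U=4.

Answer: F=9, G=6, H=7, J=2, K=8, N=5, O=1, P=0, U=4, W=3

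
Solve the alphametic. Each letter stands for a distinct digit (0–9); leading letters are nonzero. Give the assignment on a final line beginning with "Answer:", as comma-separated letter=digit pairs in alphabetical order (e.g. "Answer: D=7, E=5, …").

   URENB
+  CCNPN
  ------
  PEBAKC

Step 1. [col 1: B + N ≡ C (mod 10)] several values work for N in column 1 (B + N ≡ C (mod 10), carry-in 0); try N=6. So N=6.
Step 2. [P] adding two 5-digit numbers gives at most 5+1 digits, and here it does — P is that final carry and must be 1, so P=1.
Step 3. [col 1: B + N ≡ C (mod 10)] several values work for B in column 1 (B + N ≡ C (mod 10), carry-in 0); try B=2 ⇒ B=2.
Step 4. [col 1: B + N ≡ C (mod 10)] column 1: given B=2, N=6, carry-in 0, and digits 1,2,6 already taken and all letters distinct, B+N≡C (mod 10) forces C=8. So C=8.
Step 5. [col 2: N + P ≡ K (mod 10)] column 2: given N=6, P=1, carry-in 0, and digits 1,2,6,8 already taken and all letters distinct, N+P≡K (mod 10) forces K=7 ⇒ K=7.
Step 6. [col 3: E + N ≡ A (mod 10)] several values work for E in column 3 (E + N ≡ A (mod 10), carry-in 0); try E=4. So E=4.
Step 7. [col 3: E + N ≡ A (mod 10)] in column 3 we have E+N≡A with carry-in 0; given E=4, N=6 and digits 1,2,4,6,7,8 already taken and all letters distinct, that pins A to 0, so A=0.
Step 8. [col 4: R + C ≡ B (mod 10)] in column 4 we have R+C≡B with carry-in 1; given C=8, B=2 and digits 0,1,2,4,6,7,8 already taken and all letters distinct, that pins R to 3. So R=3.
Step 9. [col 5: U + C ≡ E (mod 10)] from column 5 (C=8, E=4, carry-in 1, digits 0,1,2,3,4,6,7,8 already taken and all letters distinct): U must equal 5, so U=5.

Answer: A=0, B=2, C=8, E=4, K=7, N=6, P=1, R=3, U=5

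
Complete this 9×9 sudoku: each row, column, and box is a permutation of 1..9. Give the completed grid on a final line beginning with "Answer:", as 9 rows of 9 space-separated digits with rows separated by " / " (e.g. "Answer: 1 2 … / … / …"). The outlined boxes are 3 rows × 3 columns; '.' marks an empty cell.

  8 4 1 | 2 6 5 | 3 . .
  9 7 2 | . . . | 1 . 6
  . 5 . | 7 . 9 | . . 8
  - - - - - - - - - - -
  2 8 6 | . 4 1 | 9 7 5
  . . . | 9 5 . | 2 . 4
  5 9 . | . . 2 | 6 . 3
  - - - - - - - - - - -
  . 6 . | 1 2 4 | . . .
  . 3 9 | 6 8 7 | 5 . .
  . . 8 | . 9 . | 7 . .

Step 1. [r9c8∈{1,2,3,4,6}] row 9 places 6 nowhere but r9c8, so r9c8=6.
Step 2. [r8c8∈{1,2,4}] box 9 places 4 nowhere but r8c8 ⇒ r8c8=4.
Step 3. [r8c1∈{1}] only 1 remains possible at r8c1 ⇒ r8c1=1.
Step 4. [r3c3∈{3}] r3c3 has the single candidate 3. So r3c3=3.
Step 5. [r4c4∈{3}] r4c4's peers cover all but 3. So r4c4=3.
Step 6. [r5c3∈{7}] r5c3 is down to just 7. So r5c3=7.
Step 7. [r6c4∈{8}] nothing but 8 survives at r6c4. So r6c4=8.
Step 8. [r1c8∈{9}] nothing but 9 survives at r1c8, so r1c8=9.
Step 9. [r5c8∈{1,8}] 8 has one home in row 5: r5c8, so r5c8=8.
Step 10. [r2c5∈{3}] nothing but 3 survives at r2c5, so r2c5=3.
Step 11. [r9c9∈{1,2}] across row 9, 1 lands solely at r9c9, so r9c9=1.
Step 12. [r9c1∈{4}] r9c1 has the single candidate 4 ⇒ r9c1=4.
Step 13. [r5c1∈{3}] only 3 remains possible at r5c1. So r5c1=3.
Step 14. [r7c8∈{3}] r7c8 has the single candidate 3. So r7c8=3.
Step 15. [r7c7∈{8}] nothing but 8 survives at r7c7 ⇒ r7c7=8.
Step 16. [r9c4∈{5}] r9c4 is down to just 5. So r9c4=5.
Step 17. [r6c5∈{7}] only 7 remains possible at r6c5 ⇒ r6c5=7.
Step 18. [r3c7∈{4}] r3c7 has the single candidate 4 ⇒ r3c7=4.
Step 19. [r3c8∈{2}] r3c8 has the single candidate 2, so r3c8=2.
Step 20. [r7c9∈{9}] only 9 remains possible at r7c9. So r7c9=9.
Step 21. [r9c2∈{2}] r9c2's peers cover all but 2 ⇒ r9c2=2.
Step 22. [r6c3∈{4}] r6c3 has the single candidate 4, so r6c3=4.
Step 23. [r5c2∈{1}] r5c2 has the single candidate 1. So r5c2=1.
Step 24. [r7c1∈{7}] r7c1 has the single candidate 7, so r7c1=7.
Step 25. [r8c9∈{2}] r8c9 has the single candidate 2 ⇒ r8c9=2.
Step 26. [r5c6∈{6}] r5c6 has the single candidate 6. So r5c6=6.
Step 27. [r2c8∈{5}] nothing but 5 survives at r2c8, so r2c8=5.
Step 28. [r1c9∈{7}] nothing but 7 survives at r1c9. So r1c9=7.
Step 29. [r2c4∈{4}] nothing but 4 survives at r2c4 ⇒ r2c4=4.
Step 30. [r3c5∈{1}] nothing but 1 survives at r3c5, so r3c5=1.
Step 31. [r9c6∈{3}] nothing but 3 survives at r9c6. So r9c6=3.
Step 32. [r6c8∈{1}] r6c8 is down to just 1. So r6c8=1.
Step 33. [r2c6∈{8}] nothing but 8 survives at r2c6 ⇒ r2c6=8.
Step 34. [r3c1∈{6}] only 6 remains possible at r3c1. So r3c1=6.
Step 35. [r7c3∈{5}] nothing but 5 survives at r7c3. So r7c3=5.

Answer: 8 4 1 2 6 5 3 9 7 / 9 7 2 4 3 8 1 5 6 / 6 5 3 7 1 9 4 2 8 / 2 8 6 3 4 1 9 7 5 / 3 1 7 9 5 6 2 8 4 / 5 9 4 8 7 2 6 1 3 / 7 6 5 1 2 4 8 3 9 / 1 3 9 6 8 7 5 4 2 / 4 2 8 5 9 3 7 6 1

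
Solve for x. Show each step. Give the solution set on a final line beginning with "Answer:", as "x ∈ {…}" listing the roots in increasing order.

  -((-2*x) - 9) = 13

Step 1. [-((-2*x) - 9) = 13] leading − — multiply by −1, so neg: (-2*x) - 9 = -13.
Step 2. [(-2*x) - 9 = -13] -9 is outermost — add 9 both sides ⇒ sub: -2*x = -4.
Step 3. [-2*x = -4] leading coefficient -2: divide by -2, so div: x = 2.

Answer: x ∈ {2}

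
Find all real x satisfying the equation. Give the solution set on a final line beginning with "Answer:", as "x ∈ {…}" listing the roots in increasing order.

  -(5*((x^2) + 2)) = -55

Step 1. [-(5*((x^2) + 2)) = -55] leading − — multiply by −1 ⇒ neg: 5*((x^2) + 2) = 55.
Step 2. [5*((x^2) + 2) = 55] divide by the outer 5 ⇒ div: (x^2) + 2 = 11.
Step 3. [(x^2) + 2 = 11] subtract 2: x sits inside (… + 2) ⇒ sub: x^2 = 9.
Step 4. [x^2 = 9] LHS squared, RHS 9 ≥ 0: apply √ (±) ⇒ sqrt: x = 3 or -3.

Answer: x ∈ {-3, 3}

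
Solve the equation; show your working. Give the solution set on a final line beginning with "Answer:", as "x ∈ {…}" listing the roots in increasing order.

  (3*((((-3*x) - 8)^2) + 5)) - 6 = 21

Step 1. [(3*((((-3*x) - 8)^2) + 5)) - 6 = 21] 3 | LHS and 3 | 21: pull 3 out ⇒ factor: ((((-3*x) - 8)^2) + 5) - 2 = 7.
Step 2. [((((-3*x) - 8)^2) + 5) - 2 = 7] -2 is outermost — add 2 both sides, so sub: (((-3*x) - 8)^2) + 5 = 9.
Step 3. [(((-3*x) - 8)^2) + 5 = 9] 5 comes off first (subtract 5) ⇒ sub: ((-3*x) - 8)^2 = 4.
Step 4. [((-3*x) - 8)^2 = 4] 4 ≥ 0, LHS is (·)² — take ±√, so sqrt: (-3*x) - 8 = 2 or -2.
Step 5. [(-3*x) - 8 = 2 or -2] 8 comes off first (add 8). So sub: -3*x = 10 or 6.
Step 6. [-3*x = 10 or 6] divide by the outer -3 ⇒ div: x = -10/3 or -2.

Answer: x ∈ {-10/3, -2}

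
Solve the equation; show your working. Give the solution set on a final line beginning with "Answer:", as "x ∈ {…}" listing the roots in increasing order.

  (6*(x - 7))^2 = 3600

Step 1. [(6*(x - 7))^2 = 3600] LHS squared, RHS 3600 ≥ 0: apply √ (±), so sqrt: 6*(x - 7) = 60 or -60.
Step 2. [6*(x - 7) = 60 or -60] 6 out front; divide by 6. So div: x - 7 = 10 or -10.
Step 3. [x - 7 = 10 or -10] 7 comes off first (add 7). So sub: x = 17 or -3.

Answer: x ∈ {-3, 17}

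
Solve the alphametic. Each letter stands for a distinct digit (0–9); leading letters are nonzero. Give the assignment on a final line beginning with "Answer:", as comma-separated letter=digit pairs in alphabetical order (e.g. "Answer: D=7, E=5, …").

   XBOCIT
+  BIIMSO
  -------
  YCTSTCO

Step 1. [Y] Y is the leading digit of a 7-digit sum of two 6-digit numbers; the final carry is exactly 1, so Y=1.
Step 2. [col 1: T + O ≡ O (mod 10)] column 1: given nothing yet, carry-in 0, and digits 1 already taken and all letters distinct, T+O≡O (mod 10) forces T=0, so T=0.
Step 3. [col 1: T + O ≡ O (mod 10)] several values work for O in column 1 (T + O ≡ O (mod 10), carry-in 0); try O=3. So O=3.
Step 4. [col 2: I + S ≡ C (mod 10)] column 2 (I + S ≡ C (mod 10), carry-in 0) doesn't pin S yet; pick S=8 and continue ⇒ S=8.
Step 5. [col 2: I + S ≡ C (mod 10)] no forcing yet in column 2 (carry-in 0); C=2 is free and consistent — try it. So C=2.
Step 6. [col 2: I + S ≡ C (mod 10)] column 2: given S=8, C=2, carry-in 0, and digits 0,1,2,3,8 already taken and all letters distinct, I+S≡C (mod 10) forces I=4 ⇒ I=4.
Step 7. [col 3: C + M ≡ T (mod 10)] from column 3 (C=2, T=0, carry-in 1, digits 0,1,2,3,4,8 already taken and all letters distinct): M must equal 7, so M=7.
Step 8. [col 5: B + I ≡ T (mod 10)] column 5: given I=4, T=0, carry-in 0, and digits 0,1,2,3,4,7,8 already taken and all letters distinct, B+I≡T (mod 10) forces B=6, so B=6.
Step 9. [col 6: X + B ≡ C (mod 10)] from column 6 (B=6, C=2, carry-in 1, digits 0,1,2,3,4,6,7,8 already taken and all letters distinct): X must equal 5, so X=5.

Answer: B=6, C=2, I=4, M=7, O=3, S=8, T=0, X=5, Y=1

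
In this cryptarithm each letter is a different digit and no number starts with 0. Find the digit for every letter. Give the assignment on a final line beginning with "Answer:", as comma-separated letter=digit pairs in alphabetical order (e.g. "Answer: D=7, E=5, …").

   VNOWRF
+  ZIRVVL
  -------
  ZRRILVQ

Step 1. [col 1: F + L ≡ Q (mod 10)] no forcing yet in column 1 (carry-in 0); L=4 is free and consistent — try it ⇒ L=4.
Step 2. [col 1: F + L ≡ Q (mod 10)] Q=9 is one option consistent with column 1 (F + L ≡ Q (mod 10), carry-in 0) — take it ⇒ Q=9.
Step 3. [Z] the sum has 7 digits but both addends have 6; that extra leading digit Z is the final carry, namely 1, so Z=1.
Step 4. [col 1: F + L ≡ Q (mod 10)] from column 1 (L=4, Q=9, carry-in 0, digits 1,4,9 already taken and all letters distinct): F must equal 5. So F=5.
Step 5. [col 2: R + V ≡ V (mod 10)] column 2: given nothing yet, carry-in 0, and digits 1,4,5,9 already taken and all letters distinct, R+V≡V (mod 10) forces R=0 ⇒ R=0.
Step 6. [col 2: R + V ≡ V (mod 10)] several values work for V in column 2 (R + V ≡ V (mod 10), carry-in 0); try V=8. So V=8.
Step 7. [col 3: W + V ≡ L (mod 10)] from column 3 (V=8, L=4, carry-in 0, digits 0,1,4,5,8,9 already taken and all letters distinct): W must equal 6, so W=6.
Step 8. [col 4: O + R ≡ I (mod 10)] column 4 reads O+R+carry(1)=I with R=0; with digits 0,1,4,5,6,8,9 already taken and all letters distinct, the only value for I is 3, so I=3.
Step 9. [col 4: O + R ≡ I (mod 10)] column 4 reads O+R+carry(1)=I with R=0, I=3; with digits 0,1,3,4,5,6,8,9 already taken and all letters distinct, the only value for O is 2. So O=2.
Step 10. [col 5: N + I ≡ R (mod 10)] from column 5 (I=3, R=0, carry-in 0, digits 0,1,2,3,4,5,6,8,9 already taken and all letters distinct): N must equal 7 ⇒ N=7.

Answer: F=5, I=3, L=4, N=7, O=2, Q=9, R=0, V=8, W=6, Z=1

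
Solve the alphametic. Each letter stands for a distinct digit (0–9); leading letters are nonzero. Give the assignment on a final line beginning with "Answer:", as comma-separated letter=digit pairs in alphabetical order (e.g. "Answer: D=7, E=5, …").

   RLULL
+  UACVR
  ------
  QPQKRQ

Step 1. [col 1: L + R ≡ Q (mod 10)] L=6 is one option consistent with column 1 (L + R ≡ Q (mod 10), carry-in 0) — take it, so L=6.
Step 2. [col 1: L + R ≡ Q (mod 10)] R=5 is one option consistent with column 1 (L + R ≡ Q (mod 10), carry-in 0) — take it, so R=5.
Step 3. [col 1: L + R ≡ Q (mod 10)] column 1 reads L+R+carry(0)=Q with L=6, R=5; with digits 5,6 already taken and all letters distinct, the only value for Q is 1, so Q=1.
Step 4. [col 2: L + V ≡ R (mod 10)] from column 2 (L=6, R=5, carry-in 1, digits 1,5,6 already taken and all letters distinct): V must equal 8, so V=8.
Step 5. [col 3: U + C ≡ K (mod 10)] C=2 is one option consistent with column 3 (U + C ≡ K (mod 10), carry-in 1) — take it. So C=2.
Step 6. [col 3: U + C ≡ K (mod 10)] K=0 is one option consistent with column 3 (U + C ≡ K (mod 10), carry-in 1) — take it ⇒ K=0.
Step 7. [col 3: U + C ≡ K (mod 10)] column 3: given C=2, K=0, carry-in 1, and digits 0,1,2,5,6,8 already taken and all letters distinct, U+C≡K (mod 10) forces U=7. So U=7.
Step 8. [col 4: L + A ≡ Q (mod 10)] from column 4 (L=6, Q=1, carry-in 1, digits 0,1,2,5,6,7,8 already taken and all letters distinct): A must equal 4. So A=4.
Step 9. [col 5: R + U ≡ P (mod 10)] in column 5 we have R+U≡P with carry-in 1; given R=5, U=7 and digits 0,1,2,4,5,6,7,8 already taken and all letters distinct, that pins P to 3, so P=3.

Answer: A=4, C=2, K=0, L=6, P=3, Q=1, R=5, U=7, V=8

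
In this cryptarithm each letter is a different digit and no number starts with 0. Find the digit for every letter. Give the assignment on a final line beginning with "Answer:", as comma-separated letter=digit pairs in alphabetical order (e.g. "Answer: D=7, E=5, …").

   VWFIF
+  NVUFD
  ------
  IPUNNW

Step 1. [col 1: F + D ≡ W (mod 10)] no forcing yet in column 1 (carry-in 0); W=4 is free and consistent — try it, so W=4.
Step 2. [col 1: F + D ≡ W (mod 10)] column 1 (F + D ≡ W (mod 10), carry-in 0) doesn't pin D yet; pick D=9 and continue, so D=9.
Step 3. [col 1: F + D ≡ W (mod 10)] column 1 reads F+D+carry(0)=W with D=9, W=4; with digits 4,9 already taken and all letters distinct, the only value for F is 5. So F=5.
Step 4. [col 2: I + F ≡ N (mod 10)] no forcing yet in column 2 (carry-in 1); I=1 is free and consistent — try it ⇒ I=1.
Step 5. [col 2: I + F ≡ N (mod 10)] in column 2 we have I+F≡N with carry-in 1; given I=1, F=5 and digits 1,4,5,9 already taken and all letters distinct, that pins N to 7, so N=7.
Step 6. [col 3: F + U ≡ N (mod 10)] in column 3 we have F+U≡N with carry-in 0; given F=5, N=7 and digits 1,4,5,7,9 already taken and all letters distinct, that pins U to 2, so U=2.
Step 7. [col 4: W + V ≡ U (mod 10)] from column 4 (W=4, U=2, carry-in 0, digits 1,2,4,5,7,9 already taken and all letters distinct): V must equal 8 ⇒ V=8.
Step 8. [col 5: V + N ≡ P (mod 10)] from column 5 (V=8, N=7, carry-in 1, digits 1,2,4,5,7,8,9 already taken and all letters distinct): P must equal 6, so P=6.

Answer: D=9, F=5, I=1, N=7, P=6, U=2, V=8, W=4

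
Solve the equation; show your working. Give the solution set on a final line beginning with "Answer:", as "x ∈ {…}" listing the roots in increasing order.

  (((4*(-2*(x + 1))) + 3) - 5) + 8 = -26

Step 1. [(((4*(-2*(x + 1))) + 3) - 5) + 8 = -26] subtract 8: x sits inside (… + 8) ⇒ sub: ((4*(-2*(x + 1))) + 3) - 5 = -34.
Step 2. [((4*(-2*(x + 1))) + 3) - 5 = -34] peel the -5: add 5 from each side, so sub: (4*(-2*(x + 1))) + 3 = -29.
Step 3. [(4*(-2*(x + 1))) + 3 = -29] subtract 3: x sits inside (… + 3), so sub: 4*(-2*(x + 1)) = -32.
Step 4. [4*(-2*(x + 1)) = -32] LHS = 4·(…); ÷4 both sides ⇒ div: -2*(x + 1) = -8.
Step 5. [-2*(x + 1) = -8] leading coefficient -2: divide by -2. So div: x + 1 = 4.
Step 6. [x + 1 = 4] subtract 1: x sits inside (… + 1), so sub: x = 3.

Answer: x ∈ {3}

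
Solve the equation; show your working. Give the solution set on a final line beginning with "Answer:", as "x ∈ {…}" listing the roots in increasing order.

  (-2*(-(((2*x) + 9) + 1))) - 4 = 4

Step 1. [(-2*(-(((2*x) + 9) + 1))) - 4 = 4] -2 | LHS and -2 | 4: pull -2 out ⇒ factor: (-(((2*x) + 9) + 1)) + 2 = -2.
Step 2. [(-(((2*x) + 9) + 1)) + 2 = -2] peel the +2: subtract 2 from each side. So sub: -(((2*x) + 9) + 1) = -4.
Step 3. [-(((2*x) + 9) + 1) = -4] flip signs both sides ⇒ neg: ((2*x) + 9) + 1 = 4.
Step 4. [((2*x) + 9) + 1 = 4] peel the +1: subtract 1 from each side ⇒ sub: (2*x) + 9 = 3.
Step 5. [(2*x) + 9 = 3] +9 is outermost — subtract 9 both sides, so sub: 2*x = -6.
Step 6. [2*x = -6] LHS = 2·(…); ÷2 both sides, so div: x = -3.

Answer: x ∈ {-3}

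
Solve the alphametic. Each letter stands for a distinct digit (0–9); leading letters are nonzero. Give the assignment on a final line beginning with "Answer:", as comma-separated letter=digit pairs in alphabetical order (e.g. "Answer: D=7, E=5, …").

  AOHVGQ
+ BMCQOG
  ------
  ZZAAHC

Step 1. [col 1: Q + G ≡ C (mod 10)] no forcing yet in column 1 (carry-in 0); G=2 is free and consistent — try it. So G=2.
Step 2. [col 1: Q + G ≡ C (mod 10)] several values work for Q in column 1 (Q + G ≡ C (mod 10), carry-in 0); try Q=4 ⇒ Q=4.
Step 3. [col 1: Q + G ≡ C (mod 10)] column 1: given Q=4, G=2, carry-in 0, and digits 2,4 already taken and all letters distinct, Q+G≡C (mod 10) forces C=6 ⇒ C=6.
Step 4. [col 2: G + O ≡ H (mod 10)] no forcing yet in column 2 (carry-in 0); H=9 is free and consistent — try it. So H=9.
Step 5. [col 2: G + O ≡ H (mod 10)] column 2 reads G+O+carry(0)=H with G=2, H=9; with digits 2,4,6,9 already taken and all letters distinct, the only value for O is 7, so O=7.
Step 6. [col 3: V + Q ≡ A (mod 10)] column 3: given Q=4, carry-in 0, and digits 2,4,6,7,9 already taken and all letters distinct, V+Q≡A (mod 10) forces V=1, so V=1.
Step 7. [col 3: V + Q ≡ A (mod 10)] column 3: given V=1, Q=4, carry-in 0, and digits 1,2,4,6,7,9 already taken and all letters distinct, V+Q≡A (mod 10) forces A=5. So A=5.
Step 8. [col 5: O + M ≡ Z (mod 10)] column 5: given O=7, carry-in 1, and digits 1,2,4,5,6,7,9 already taken and all letters distinct, O+M≡Z (mod 10) forces M=0 ⇒ M=0.
Step 9. [col 5: O + M ≡ Z (mod 10)] from column 5 (O=7, M=0, carry-in 1, digits 0,1,2,4,5,6,7,9 already taken and all letters distinct): Z must equal 8. So Z=8.
Step 10. [col 6: A + B ≡ Z (mod 10)] column 6 reads A+B+carry(0)=Z with A=5, Z=8; with digits 0,1,2,4,5,6,7,8,9 already taken and all letters distinct, the only value for B is 3. So B=3.

Answer: A=5, B=3, C=6, G=2, H=9, M=0, O=7, Q=4, V=1, Z=8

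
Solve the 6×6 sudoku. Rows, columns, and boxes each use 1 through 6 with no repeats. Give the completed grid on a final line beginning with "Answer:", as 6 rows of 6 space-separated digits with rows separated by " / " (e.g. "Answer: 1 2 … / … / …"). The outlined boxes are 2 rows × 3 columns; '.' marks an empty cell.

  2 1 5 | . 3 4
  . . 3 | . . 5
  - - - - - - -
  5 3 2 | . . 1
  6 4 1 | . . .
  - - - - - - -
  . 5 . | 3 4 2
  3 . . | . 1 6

Step 1. [r1c4∈{6}] nothing but 6 survives at r1c4, so r1c4=6.
Step 2. [r4c5∈{2,5}] in col 5, 5 fits only at r4c5. So r4c5=5.
Step 3. [r2c5∈{2}] only 2 remains possible at r2c5 ⇒ r2c5=2.
Step 4. [r4c6∈{3}] r4c6 has the single candidate 3. So r4c6=3.
Step 5. [r5c1∈{1}] nothing but 1 survives at r5c1, so r5c1=1.
Step 6. [r4c4∈{2}] r4c4's peers cover all but 2 ⇒ r4c4=2.
Step 7. [r6c3∈{4}] only 4 remains possible at r6c3 ⇒ r6c3=4.
Step 8. [r3c4∈{4}] nothing but 4 survives at r3c4 ⇒ r3c4=4.
Step 9. [r3c5∈{6}] r3c5 is down to just 6, so r3c5=6.
Step 10. [r2c2∈{6}] r2c2 is down to just 6. So r2c2=6.
Step 11. [r2c4∈{1}] nothing but 1 survives at r2c4 ⇒ r2c4=1.
Step 12. [r6c2∈{2}] r6c2 is down to just 2. So r6c2=2.
Step 13. [r6c4∈{5}] nothing but 5 survives at r6c4, so r6c4=5.
Step 14. [r2c1∈{4}] r2c1 has the single candidate 4. So r2c1=4.
Step 15. [r5c3∈{6}] r5c3 has the single candidate 6 ⇒ r5c3=6.

Answer: 2 1 5 6 3 4 / 4 6 3 1 2 5 / 5 3 2 4 6 1 / 6 4 1 2 5 3 / 1 5 6 3 4 2 / 3 2 4 5 1 6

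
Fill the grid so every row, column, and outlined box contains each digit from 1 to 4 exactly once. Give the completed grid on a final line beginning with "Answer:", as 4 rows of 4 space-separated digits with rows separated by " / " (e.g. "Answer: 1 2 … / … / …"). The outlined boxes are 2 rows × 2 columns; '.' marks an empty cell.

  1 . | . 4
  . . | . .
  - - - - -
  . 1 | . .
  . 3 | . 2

Step 1. [r1c3∈{2,3}] row 1 places 3 nowhere but r1c3 ⇒ r1c3=3.
Step 2. [r2c3∈{1,2}] across col 3, 2 lands solely at r2c3 ⇒ r2c3=2.
Step 3. [r4c1∈{4}] r4c1's peers cover all but 4 ⇒ r4c1=4.
Step 4. [r4c3∈{1}] only 1 remains possible at r4c3. So r4c3=1.
Step 5. [r3c3∈{4}] r3c3's peers cover all but 4, so r3c3=4.
Step 6. [r3c1∈{2}] only 2 remains possible at r3c1. So r3c1=2.
Step 7. [r2c2∈{4}] only 4 remains possible at r2c2. So r2c2=4.
Step 8. [r1c2∈{2}] nothing but 2 survives at r1c2, so r1c2=2.
Step 9. [r2c4∈{1}] nothing but 1 survives at r2c4. So r2c4=1.
Step 10. [r2c1∈{3}] r2c1's peers cover all but 3. So r2c1=3.
Step 11. [r3c4∈{3}] r3c4's peers cover all but 3 ⇒ r3c4=3.

Answer: 1 2 3 4 / 3 4 2 1 / 2 1 4 3 / 4 3 1 2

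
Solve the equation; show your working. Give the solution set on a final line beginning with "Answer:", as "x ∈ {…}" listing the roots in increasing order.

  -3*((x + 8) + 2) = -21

Step 1. [-3*((x + 8) + 2) = -21] LHS = -3·(…); ÷-3 both sides ⇒ div: (x + 8) + 2 = 7.
Step 2. [(x + 8) + 2 = 7] peel the +2: subtract 2 from each side. So sub: x + 8 = 5.
Step 3. [x + 8 = 5] 8 comes off first (subtract 8), so sub: x = -3.

Answer: x ∈ {-3}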